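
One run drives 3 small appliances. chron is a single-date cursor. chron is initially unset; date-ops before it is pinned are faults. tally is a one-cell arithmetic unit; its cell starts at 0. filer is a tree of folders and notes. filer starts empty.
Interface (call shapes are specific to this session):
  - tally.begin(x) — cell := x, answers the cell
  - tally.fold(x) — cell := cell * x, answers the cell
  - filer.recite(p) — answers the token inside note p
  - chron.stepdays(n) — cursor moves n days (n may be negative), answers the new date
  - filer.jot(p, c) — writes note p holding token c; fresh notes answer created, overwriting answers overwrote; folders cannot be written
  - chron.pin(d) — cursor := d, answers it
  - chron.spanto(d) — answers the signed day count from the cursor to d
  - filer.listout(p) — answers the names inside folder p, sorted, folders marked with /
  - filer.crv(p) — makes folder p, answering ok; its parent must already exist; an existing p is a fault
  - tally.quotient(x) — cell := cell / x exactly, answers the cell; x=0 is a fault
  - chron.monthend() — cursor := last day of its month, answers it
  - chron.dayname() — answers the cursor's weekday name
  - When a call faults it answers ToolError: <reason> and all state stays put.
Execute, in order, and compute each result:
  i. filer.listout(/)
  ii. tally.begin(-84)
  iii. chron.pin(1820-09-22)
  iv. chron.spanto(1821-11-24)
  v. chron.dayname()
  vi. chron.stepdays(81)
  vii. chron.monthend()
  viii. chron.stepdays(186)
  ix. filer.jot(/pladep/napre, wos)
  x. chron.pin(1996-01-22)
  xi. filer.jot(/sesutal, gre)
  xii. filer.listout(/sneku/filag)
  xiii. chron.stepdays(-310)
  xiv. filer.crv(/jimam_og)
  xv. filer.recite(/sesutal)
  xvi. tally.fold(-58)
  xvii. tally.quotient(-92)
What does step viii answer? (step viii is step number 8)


Answer: 1821-07-05

Derivation:
Calling filer.listout with p=/: [].
I call tally.begin with x=-84, giving -84.
Then chron.pin with d=1820-09-22: 1820-09-22.
I try chron.spanto with d=1821-11-24, and observe 428.
Using chron.dayname(), — result: Friday.
Invoking chron.stepdays with n=81, giving 1820-12-12.
I use chron.monthend, — result: 1820-12-31.
Next I call chron.stepdays with n=186, → 1821-07-05.
Invoking filer.jot with p=/pladep/napre, c=wos, and observe ToolError: no parent.
Invoking chron.pin with d=1996-01-22: 1996-01-22.
Using filer.jot with p=/sesutal, c=gre, yielding created.
Invoking filer.listout with p=/sneku/filag, giving ToolError: not found.
Calling chron.stepdays with n=-310, giving 1995-03-18.
Invoking filer.crv with p=/jimam_og, → ok.
Calling filer.recite with p=/sesutal, and see gre.
Next I call tally.fold with x=-58, — result: 4872.
I run tally.quotient with x=-92, — result: -1218/23.


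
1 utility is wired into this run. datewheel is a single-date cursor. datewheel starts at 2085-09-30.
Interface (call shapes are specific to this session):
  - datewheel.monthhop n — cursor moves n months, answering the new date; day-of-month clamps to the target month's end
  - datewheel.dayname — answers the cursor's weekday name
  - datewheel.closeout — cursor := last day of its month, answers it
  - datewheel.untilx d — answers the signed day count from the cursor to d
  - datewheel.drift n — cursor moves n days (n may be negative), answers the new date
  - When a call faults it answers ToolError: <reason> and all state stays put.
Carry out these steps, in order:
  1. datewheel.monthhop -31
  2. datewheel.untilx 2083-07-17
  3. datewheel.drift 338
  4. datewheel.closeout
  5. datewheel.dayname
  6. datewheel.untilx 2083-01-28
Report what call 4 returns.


Answer: 2084-02-29

Derivation:
Invoking monthhop passing n=-31, and get 2083-02-28.
Invoking untilx passing d=2083-07-17, yielding 139.
Next I call drift passing n=338, and see 2084-02-01.
Next I call closeout(), — result: 2084-02-29.
I invoke dayname, and observe Tuesday.
Then untilx passing d=2083-01-28, which returns -397.


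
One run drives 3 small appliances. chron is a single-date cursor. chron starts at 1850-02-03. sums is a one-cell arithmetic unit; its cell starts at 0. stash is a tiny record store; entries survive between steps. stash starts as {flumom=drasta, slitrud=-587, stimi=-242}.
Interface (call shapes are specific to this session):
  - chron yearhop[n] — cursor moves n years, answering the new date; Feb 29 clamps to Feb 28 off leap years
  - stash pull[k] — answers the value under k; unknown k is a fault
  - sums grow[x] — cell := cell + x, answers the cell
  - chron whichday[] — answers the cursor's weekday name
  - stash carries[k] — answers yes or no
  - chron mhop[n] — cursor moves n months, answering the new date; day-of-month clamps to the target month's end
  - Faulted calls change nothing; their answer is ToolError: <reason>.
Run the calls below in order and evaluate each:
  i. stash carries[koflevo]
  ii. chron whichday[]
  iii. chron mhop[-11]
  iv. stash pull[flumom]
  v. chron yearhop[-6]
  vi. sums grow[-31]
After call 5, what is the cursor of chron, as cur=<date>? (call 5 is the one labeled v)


Step: stash carries[k→koflevo]
Result: no
Step: chron whichday[]
Result: Sunday
Step: chron mhop[n→-11]
Result: 1849-03-03
Step: stash pull[k→flumom]
Result: drasta
Step: chron yearhop[n→-6]
Result: 1843-03-03
Step: sums grow[x→-31]
Result: -31

Answer: cur=1843-03-03


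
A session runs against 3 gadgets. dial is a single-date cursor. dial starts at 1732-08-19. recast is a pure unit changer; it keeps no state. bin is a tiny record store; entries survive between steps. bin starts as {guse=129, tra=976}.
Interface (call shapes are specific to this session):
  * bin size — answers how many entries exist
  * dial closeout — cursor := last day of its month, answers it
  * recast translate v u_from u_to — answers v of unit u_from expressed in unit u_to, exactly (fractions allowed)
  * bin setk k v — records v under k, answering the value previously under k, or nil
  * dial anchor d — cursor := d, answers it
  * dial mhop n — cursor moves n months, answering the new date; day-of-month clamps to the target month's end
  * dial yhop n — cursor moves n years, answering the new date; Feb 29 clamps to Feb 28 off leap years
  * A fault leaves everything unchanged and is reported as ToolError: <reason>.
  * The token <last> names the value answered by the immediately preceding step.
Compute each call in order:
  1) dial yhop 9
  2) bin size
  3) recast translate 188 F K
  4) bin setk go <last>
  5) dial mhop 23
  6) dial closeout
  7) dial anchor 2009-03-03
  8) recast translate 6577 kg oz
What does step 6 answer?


Act: dial yhop[n='9']
Obs: 1741-08-19
Act: bin size[]
Obs: 2
Act: recast translate[v='188'; u_from='F'; u_to='K']
Obs: 21589/60
Act: bin setk[k='go'; v='<last>']
Obs: nil
Act: dial mhop[n='23']
Obs: 1743-07-19
Act: dial closeout[]
Obs: 1743-07-31
Act: dial anchor[d='2009-03-03']
Obs: 2009-03-03
Act: recast translate[v='6577'; u_from='kg'; u_to='oz']
Obs: 10523200000000/45359237

Answer: 1743-07-31


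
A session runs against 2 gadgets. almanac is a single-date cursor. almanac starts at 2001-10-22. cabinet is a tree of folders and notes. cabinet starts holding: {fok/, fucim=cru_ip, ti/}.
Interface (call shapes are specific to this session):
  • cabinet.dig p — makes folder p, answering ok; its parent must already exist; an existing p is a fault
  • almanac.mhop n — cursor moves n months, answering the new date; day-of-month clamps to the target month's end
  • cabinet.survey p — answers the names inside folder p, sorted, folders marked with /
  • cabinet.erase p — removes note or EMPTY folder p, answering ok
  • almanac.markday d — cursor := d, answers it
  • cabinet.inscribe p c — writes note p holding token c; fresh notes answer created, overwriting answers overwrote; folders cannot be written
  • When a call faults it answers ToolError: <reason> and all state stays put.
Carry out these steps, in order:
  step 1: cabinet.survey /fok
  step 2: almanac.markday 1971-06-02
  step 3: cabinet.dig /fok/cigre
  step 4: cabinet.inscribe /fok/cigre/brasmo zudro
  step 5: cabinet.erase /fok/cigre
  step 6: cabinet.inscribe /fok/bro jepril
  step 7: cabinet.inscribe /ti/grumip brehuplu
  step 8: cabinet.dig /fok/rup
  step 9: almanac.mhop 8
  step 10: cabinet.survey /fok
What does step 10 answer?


Act: cabinet.survey[p=/fok]
Obs: []
Act: almanac.markday[d=1971-06-02]
Obs: 1971-06-02
Act: cabinet.dig[p=/fok/cigre]
Obs: ok
Act: cabinet.inscribe[p=/fok/cigre/brasmo; c=zudro]
Obs: created
Act: cabinet.erase[p=/fok/cigre]
Obs: ToolError: not empty
Act: cabinet.inscribe[p=/fok/bro; c=jepril]
Obs: created
Act: cabinet.inscribe[p=/ti/grumip; c=brehuplu]
Obs: created
Act: cabinet.dig[p=/fok/rup]
Obs: ok
Act: almanac.mhop[n=8]
Obs: 1972-02-02
Act: cabinet.survey[p=/fok]
Obs: [bro, cigre/, rup/]

Answer: [bro, cigre/, rup/]


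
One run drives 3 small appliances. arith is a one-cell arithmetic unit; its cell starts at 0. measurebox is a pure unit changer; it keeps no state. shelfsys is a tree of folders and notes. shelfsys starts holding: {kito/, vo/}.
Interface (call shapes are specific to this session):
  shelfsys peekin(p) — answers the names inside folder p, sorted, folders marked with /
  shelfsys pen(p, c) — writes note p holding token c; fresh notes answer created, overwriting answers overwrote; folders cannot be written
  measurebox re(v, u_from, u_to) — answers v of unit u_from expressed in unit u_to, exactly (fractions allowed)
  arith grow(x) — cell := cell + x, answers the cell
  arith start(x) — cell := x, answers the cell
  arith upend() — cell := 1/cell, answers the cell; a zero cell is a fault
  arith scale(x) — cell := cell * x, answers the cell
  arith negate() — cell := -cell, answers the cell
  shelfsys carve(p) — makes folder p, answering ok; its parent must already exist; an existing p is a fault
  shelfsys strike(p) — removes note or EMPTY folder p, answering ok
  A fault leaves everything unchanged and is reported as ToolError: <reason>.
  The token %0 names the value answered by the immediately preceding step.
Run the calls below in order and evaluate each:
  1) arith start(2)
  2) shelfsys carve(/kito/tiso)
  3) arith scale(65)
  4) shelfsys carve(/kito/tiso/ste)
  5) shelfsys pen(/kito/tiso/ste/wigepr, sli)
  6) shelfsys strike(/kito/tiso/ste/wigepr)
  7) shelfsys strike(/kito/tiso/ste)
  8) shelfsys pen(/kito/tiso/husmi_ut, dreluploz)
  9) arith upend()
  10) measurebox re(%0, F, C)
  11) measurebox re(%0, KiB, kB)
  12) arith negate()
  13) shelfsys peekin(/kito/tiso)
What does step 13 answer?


Answer: [husmi_ut]

Derivation:
# 1. arith start(x→2) => 2
# 2. shelfsys carve(p→/kito/tiso) => ok
# 3. arith scale(x→65) => 130
# 4. shelfsys carve(p→/kito/tiso/ste) => ok
# 5. shelfsys pen(p→/kito/tiso/ste/wigepr, c→sli) => created
# 6. shelfsys strike(p→/kito/tiso/ste/wigepr) => ok
# 7. shelfsys strike(p→/kito/tiso/ste) => ok
# 8. shelfsys pen(p→/kito/tiso/husmi_ut, c→dreluploz) => created
# 9. arith upend() => 1/130
# 10. measurebox re(v→%0, u_from→F, u_to→C) => -4159/234
# 11. measurebox re(v→%0, u_from→KiB, u_to→kB) => -266176/14625
# 12. arith negate() => -1/130
# 13. shelfsys peekin(p→/kito/tiso) => [husmi_ut]


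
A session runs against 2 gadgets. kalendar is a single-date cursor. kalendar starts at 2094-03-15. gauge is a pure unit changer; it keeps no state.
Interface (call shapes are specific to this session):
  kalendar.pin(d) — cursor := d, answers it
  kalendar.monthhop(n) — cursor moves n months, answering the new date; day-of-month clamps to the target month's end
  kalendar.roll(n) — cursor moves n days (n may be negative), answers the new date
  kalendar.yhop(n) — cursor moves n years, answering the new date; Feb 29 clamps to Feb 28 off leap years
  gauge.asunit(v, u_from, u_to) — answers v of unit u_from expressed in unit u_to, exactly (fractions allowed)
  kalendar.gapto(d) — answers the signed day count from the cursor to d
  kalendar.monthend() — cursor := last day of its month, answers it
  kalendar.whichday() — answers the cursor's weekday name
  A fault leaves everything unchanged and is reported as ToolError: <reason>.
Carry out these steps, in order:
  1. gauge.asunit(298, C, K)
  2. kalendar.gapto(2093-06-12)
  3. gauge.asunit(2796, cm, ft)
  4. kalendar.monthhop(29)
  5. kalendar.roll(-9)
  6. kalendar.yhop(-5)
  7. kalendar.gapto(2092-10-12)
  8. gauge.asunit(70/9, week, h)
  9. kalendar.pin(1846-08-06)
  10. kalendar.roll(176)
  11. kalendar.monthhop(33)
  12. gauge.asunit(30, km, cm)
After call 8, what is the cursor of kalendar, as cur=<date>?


Answer: cur=2091-08-06

Derivation:
// 1. gauge.asunit(v=298, u_from=C, u_to=K) ~> 11423/20
// 2. kalendar.gapto(d=2093-06-12) ~> -276
// 3. gauge.asunit(v=2796, u_from=cm, u_to=ft) ~> 11650/127
// 4. kalendar.monthhop(n=29) ~> 2096-08-15
// 5. kalendar.roll(n=-9) ~> 2096-08-06
// 6. kalendar.yhop(n=-5) ~> 2091-08-06
// 7. kalendar.gapto(d=2092-10-12) ~> 433
// 8. gauge.asunit(v=70/9, u_from=week, u_to=h) ~> 3920/3
// 9. kalendar.pin(d=1846-08-06) ~> 1846-08-06
// 10. kalendar.roll(n=176) ~> 1847-01-29
// 11. kalendar.monthhop(n=33) ~> 1849-10-29
// 12. gauge.asunit(v=30, u_from=km, u_to=cm) ~> 3000000


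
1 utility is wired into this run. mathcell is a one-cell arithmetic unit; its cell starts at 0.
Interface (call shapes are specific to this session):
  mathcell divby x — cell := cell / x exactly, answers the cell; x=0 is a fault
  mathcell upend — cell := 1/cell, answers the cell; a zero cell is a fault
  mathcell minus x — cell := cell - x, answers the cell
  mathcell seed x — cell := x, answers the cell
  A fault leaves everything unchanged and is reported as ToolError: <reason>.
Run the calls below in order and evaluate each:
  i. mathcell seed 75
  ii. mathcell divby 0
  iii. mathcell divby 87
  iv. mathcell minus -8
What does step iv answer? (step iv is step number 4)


>>> mathcell seed x=75
= 75
>>> mathcell divby x=0
= ToolError: division by zero
>>> mathcell divby x=87
= 25/29
>>> mathcell minus x=-8
= 257/29

Answer: 257/29


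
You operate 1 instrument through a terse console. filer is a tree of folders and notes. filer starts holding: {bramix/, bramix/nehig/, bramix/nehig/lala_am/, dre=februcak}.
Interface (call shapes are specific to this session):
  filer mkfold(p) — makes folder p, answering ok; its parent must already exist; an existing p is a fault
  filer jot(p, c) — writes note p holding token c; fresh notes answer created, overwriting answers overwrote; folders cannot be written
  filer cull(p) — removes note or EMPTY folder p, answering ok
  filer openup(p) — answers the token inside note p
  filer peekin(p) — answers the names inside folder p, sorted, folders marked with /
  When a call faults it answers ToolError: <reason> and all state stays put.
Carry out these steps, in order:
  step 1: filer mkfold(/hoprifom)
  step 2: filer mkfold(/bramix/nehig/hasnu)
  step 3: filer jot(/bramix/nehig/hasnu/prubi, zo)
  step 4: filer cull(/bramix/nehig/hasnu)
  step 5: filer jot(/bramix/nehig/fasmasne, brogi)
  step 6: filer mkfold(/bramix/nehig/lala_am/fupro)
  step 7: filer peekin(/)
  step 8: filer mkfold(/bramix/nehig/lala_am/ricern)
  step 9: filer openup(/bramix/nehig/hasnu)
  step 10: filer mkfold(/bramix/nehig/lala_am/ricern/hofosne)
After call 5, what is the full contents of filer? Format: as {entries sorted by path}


>>> filer mkfold p='/hoprifom'
:: ok
>>> filer mkfold p='/bramix/nehig/hasnu'
:: ok
>>> filer jot p='/bramix/nehig/hasnu/prubi' c='zo'
:: created
>>> filer cull p='/bramix/nehig/hasnu'
:: ToolError: not empty
>>> filer jot p='/bramix/nehig/fasmasne' c='brogi'
:: created
>>> filer mkfold p='/bramix/nehig/lala_am/fupro'
:: ok
>>> filer peekin p='/'
:: [bramix/, dre, hoprifom/]
>>> filer mkfold p='/bramix/nehig/lala_am/ricern'
:: ok
>>> filer openup p='/bramix/nehig/hasnu'
:: ToolError: is a directory
>>> filer mkfold p='/bramix/nehig/lala_am/ricern/hofosne'
:: ok

Answer: {bramix/, bramix/nehig/, bramix/nehig/fasmasne=brogi, bramix/nehig/hasnu/, bramix/nehig/hasnu/prubi=zo, bramix/nehig/lala_am/, dre=februcak, hoprifom/}


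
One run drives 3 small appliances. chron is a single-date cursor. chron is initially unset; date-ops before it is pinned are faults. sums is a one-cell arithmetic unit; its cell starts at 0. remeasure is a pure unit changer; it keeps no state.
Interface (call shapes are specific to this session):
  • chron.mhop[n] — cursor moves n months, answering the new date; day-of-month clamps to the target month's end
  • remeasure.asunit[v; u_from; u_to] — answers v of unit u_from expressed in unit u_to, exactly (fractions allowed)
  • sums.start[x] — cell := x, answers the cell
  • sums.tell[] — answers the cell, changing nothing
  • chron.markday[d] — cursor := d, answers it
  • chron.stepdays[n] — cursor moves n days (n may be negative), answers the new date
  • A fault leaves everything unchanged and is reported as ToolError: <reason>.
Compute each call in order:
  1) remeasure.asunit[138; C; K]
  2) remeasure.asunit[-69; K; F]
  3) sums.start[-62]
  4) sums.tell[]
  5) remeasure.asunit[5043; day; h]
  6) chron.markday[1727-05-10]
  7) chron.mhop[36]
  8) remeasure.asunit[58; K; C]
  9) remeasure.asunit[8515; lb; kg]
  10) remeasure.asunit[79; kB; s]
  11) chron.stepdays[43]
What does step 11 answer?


Answer: 1730-06-22

Derivation:
I invoke asunit passing 138, C, K, which returns 8223/20.
I run asunit passing -69, K, F, and see -58387/100.
Now I run start passing -62, and observe -62.
I try tell(), → -62.
I call asunit passing 5043, day, h: 121032.
I run markday passing 1727-05-10, yielding 1727-05-10.
Then mhop passing 36, → 1730-05-10.
Now I run asunit passing 58, K, C, → -4303/20.
I invoke asunit passing 8515, lb, kg, — result: 77246780611/20000000.
Calling asunit passing 79, kB, s, — result: ToolError: incompatible units.
Using stepdays passing 43, yielding 1730-06-22.


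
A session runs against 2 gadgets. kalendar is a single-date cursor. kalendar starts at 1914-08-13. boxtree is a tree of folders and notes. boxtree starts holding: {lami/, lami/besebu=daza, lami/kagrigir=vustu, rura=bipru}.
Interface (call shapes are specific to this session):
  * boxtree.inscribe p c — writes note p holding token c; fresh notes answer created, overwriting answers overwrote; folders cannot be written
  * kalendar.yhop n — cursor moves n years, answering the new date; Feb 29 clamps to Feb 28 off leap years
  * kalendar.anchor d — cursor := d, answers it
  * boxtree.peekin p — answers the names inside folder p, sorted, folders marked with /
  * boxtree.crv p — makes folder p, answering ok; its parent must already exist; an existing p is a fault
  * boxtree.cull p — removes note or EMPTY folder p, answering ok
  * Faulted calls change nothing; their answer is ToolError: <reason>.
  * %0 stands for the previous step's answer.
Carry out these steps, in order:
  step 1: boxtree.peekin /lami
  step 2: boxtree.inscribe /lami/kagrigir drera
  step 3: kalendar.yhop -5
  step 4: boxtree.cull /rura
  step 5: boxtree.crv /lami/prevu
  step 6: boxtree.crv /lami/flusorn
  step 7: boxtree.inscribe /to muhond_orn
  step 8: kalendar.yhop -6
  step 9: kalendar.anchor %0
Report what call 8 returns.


==> boxtree.peekin(p: /lami)
<== [besebu, kagrigir]
==> boxtree.inscribe(p: /lami/kagrigir, c: drera)
<== overwrote
==> kalendar.yhop(n: -5)
<== 1909-08-13
==> boxtree.cull(p: /rura)
<== ok
==> boxtree.crv(p: /lami/prevu)
<== ok
==> boxtree.crv(p: /lami/flusorn)
<== ok
==> boxtree.inscribe(p: /to, c: muhond_orn)
<== created
==> kalendar.yhop(n: -6)
<== 1903-08-13
==> kalendar.anchor(d: %0)
<== 1903-08-13

Answer: 1903-08-13


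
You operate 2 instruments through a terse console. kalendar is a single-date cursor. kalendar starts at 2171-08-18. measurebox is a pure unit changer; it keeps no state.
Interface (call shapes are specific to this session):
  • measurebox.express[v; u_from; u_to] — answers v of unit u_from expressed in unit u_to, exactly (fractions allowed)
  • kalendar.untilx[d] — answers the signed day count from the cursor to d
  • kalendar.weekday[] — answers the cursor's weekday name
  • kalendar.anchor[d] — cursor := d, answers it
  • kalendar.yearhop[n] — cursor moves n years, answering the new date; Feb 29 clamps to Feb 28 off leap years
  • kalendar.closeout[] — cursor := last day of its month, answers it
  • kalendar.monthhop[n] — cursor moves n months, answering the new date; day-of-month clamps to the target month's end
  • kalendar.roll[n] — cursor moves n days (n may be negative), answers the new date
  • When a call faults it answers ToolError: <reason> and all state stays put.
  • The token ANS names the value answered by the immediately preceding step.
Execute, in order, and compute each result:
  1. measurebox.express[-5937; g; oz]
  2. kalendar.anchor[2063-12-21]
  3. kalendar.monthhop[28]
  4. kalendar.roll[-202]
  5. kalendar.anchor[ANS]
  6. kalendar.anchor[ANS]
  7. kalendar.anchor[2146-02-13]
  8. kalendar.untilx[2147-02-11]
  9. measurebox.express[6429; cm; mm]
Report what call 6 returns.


Answer: 2065-10-01

Derivation:
Act: express[v→-5937; u_from→g; u_to→oz]
Obs: -9499200000/45359237
Act: anchor[d→2063-12-21]
Obs: 2063-12-21
Act: monthhop[n→28]
Obs: 2066-04-21
Act: roll[n→-202]
Obs: 2065-10-01
Act: anchor[d→ANS]
Obs: 2065-10-01
Act: anchor[d→ANS]
Obs: 2065-10-01
Act: anchor[d→2146-02-13]
Obs: 2146-02-13
Act: untilx[d→2147-02-11]
Obs: 363
Act: express[v→6429; u_from→cm; u_to→mm]
Obs: 64290


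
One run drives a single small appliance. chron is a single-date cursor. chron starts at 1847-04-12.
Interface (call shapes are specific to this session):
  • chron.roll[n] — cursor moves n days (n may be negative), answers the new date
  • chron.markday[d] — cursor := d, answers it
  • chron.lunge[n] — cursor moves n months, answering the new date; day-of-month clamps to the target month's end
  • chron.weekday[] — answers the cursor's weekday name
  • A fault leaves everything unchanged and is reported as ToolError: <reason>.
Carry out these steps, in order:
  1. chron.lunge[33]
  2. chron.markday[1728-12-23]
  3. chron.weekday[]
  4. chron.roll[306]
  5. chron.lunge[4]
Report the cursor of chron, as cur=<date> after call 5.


[in] lunge n=33
= 1850-01-12
[in] markday d=1728-12-23
= 1728-12-23
[in] weekday
= Thursday
[in] roll n=306
= 1729-10-25
[in] lunge n=4
= 1730-02-25

Answer: cur=1730-02-25


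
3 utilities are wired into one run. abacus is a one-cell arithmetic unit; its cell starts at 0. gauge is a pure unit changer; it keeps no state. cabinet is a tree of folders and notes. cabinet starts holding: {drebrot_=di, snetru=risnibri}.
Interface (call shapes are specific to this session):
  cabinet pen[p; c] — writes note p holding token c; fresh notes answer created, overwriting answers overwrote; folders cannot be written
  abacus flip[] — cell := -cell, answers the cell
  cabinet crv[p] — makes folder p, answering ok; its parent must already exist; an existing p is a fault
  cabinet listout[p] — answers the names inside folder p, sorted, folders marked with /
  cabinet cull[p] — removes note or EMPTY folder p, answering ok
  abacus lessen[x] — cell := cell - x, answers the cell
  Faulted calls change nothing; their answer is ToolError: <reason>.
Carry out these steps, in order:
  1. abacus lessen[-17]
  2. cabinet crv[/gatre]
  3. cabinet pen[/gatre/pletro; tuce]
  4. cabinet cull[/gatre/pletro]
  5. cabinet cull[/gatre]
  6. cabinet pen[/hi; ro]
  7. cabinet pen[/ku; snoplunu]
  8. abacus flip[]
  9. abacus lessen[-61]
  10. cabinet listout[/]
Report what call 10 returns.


[in] abacus lessen x='-17'
  17
[in] cabinet crv p='/gatre'
  ok
[in] cabinet pen p='/gatre/pletro' c='tuce'
  created
[in] cabinet cull p='/gatre/pletro'
  ok
[in] cabinet cull p='/gatre'
  ok
[in] cabinet pen p='/hi' c='ro'
  created
[in] cabinet pen p='/ku' c='snoplunu'
  created
[in] abacus flip
  -17
[in] abacus lessen x='-61'
  44
[in] cabinet listout p='/'
  [drebrot_, hi, ku, snetru]

Answer: [drebrot_, hi, ku, snetru]


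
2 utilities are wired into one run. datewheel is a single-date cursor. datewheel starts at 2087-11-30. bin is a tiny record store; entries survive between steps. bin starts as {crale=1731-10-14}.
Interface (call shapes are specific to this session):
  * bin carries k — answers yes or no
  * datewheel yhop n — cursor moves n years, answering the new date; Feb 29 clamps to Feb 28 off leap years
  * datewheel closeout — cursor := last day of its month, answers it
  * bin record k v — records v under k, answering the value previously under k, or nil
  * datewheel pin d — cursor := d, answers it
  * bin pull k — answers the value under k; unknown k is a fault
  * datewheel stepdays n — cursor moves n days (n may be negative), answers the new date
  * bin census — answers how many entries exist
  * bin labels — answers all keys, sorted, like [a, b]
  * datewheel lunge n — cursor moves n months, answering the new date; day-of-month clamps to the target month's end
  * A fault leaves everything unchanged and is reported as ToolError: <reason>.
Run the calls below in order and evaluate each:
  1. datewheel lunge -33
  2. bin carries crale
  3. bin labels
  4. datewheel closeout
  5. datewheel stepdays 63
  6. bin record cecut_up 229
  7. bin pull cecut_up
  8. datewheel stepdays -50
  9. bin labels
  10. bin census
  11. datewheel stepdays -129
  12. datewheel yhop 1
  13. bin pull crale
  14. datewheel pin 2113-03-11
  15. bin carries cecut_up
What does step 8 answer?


Answer: 2085-03-13

Derivation:
! 1. datewheel lunge(n='-33') == 2085-02-28
! 2. bin carries(k='crale') == yes
! 3. bin labels() == [crale]
! 4. datewheel closeout() == 2085-02-28
! 5. datewheel stepdays(n='63') == 2085-05-02
! 6. bin record(k='cecut_up', v='229') == nil
! 7. bin pull(k='cecut_up') == 229
! 8. datewheel stepdays(n='-50') == 2085-03-13
! 9. bin labels() == [cecut_up, crale]
! 10. bin census() == 2
! 11. datewheel stepdays(n='-129') == 2084-11-04
! 12. datewheel yhop(n='1') == 2085-11-04
! 13. bin pull(k='crale') == 1731-10-14
! 14. datewheel pin(d='2113-03-11') == 2113-03-11
! 15. bin carries(k='cecut_up') == yes


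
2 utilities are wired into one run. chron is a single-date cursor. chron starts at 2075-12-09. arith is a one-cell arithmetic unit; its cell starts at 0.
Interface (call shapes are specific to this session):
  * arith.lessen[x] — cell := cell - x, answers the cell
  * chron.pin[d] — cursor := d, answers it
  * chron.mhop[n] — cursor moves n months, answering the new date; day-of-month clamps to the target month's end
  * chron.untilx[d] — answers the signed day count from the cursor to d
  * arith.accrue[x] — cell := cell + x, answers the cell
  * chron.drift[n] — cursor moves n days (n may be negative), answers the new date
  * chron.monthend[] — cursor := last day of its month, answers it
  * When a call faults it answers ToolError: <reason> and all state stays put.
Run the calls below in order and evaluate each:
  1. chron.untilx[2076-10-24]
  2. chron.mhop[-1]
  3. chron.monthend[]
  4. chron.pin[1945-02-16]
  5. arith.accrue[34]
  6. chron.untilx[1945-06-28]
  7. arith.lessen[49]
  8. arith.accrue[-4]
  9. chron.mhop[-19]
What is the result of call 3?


Do: chron.untilx[d=2076-10-24]
See: 320
Do: chron.mhop[n=-1]
See: 2075-11-09
Do: chron.monthend[]
See: 2075-11-30
Do: chron.pin[d=1945-02-16]
See: 1945-02-16
Do: arith.accrue[x=34]
See: 34
Do: chron.untilx[d=1945-06-28]
See: 132
Do: arith.lessen[x=49]
See: -15
Do: arith.accrue[x=-4]
See: -19
Do: chron.mhop[n=-19]
See: 1943-07-16

Answer: 2075-11-30


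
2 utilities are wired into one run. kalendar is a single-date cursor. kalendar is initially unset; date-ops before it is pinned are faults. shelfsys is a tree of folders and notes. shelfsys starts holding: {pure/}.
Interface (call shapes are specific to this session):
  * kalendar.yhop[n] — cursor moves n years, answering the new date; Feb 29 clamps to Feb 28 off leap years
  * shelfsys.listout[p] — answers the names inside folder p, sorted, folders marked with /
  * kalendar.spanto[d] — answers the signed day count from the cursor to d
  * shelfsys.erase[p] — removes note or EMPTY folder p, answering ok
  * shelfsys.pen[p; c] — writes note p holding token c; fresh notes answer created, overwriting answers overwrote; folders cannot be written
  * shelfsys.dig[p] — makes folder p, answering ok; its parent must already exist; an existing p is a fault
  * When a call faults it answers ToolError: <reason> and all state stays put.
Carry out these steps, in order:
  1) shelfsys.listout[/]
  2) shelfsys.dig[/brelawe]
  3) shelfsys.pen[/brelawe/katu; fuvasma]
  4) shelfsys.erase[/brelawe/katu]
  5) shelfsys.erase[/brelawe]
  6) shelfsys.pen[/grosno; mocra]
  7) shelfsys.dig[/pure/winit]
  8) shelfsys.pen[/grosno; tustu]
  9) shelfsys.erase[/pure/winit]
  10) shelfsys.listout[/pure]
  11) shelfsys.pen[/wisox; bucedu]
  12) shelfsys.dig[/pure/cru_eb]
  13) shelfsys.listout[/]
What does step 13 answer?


% shelfsys.listout p=/
[out] [pure/]
% shelfsys.dig p=/brelawe
[out] ok
% shelfsys.pen p=/brelawe/katu c=fuvasma
[out] created
% shelfsys.erase p=/brelawe/katu
[out] ok
% shelfsys.erase p=/brelawe
[out] ok
% shelfsys.pen p=/grosno c=mocra
[out] created
% shelfsys.dig p=/pure/winit
[out] ok
% shelfsys.pen p=/grosno c=tustu
[out] overwrote
% shelfsys.erase p=/pure/winit
[out] ok
% shelfsys.listout p=/pure
[out] []
% shelfsys.pen p=/wisox c=bucedu
[out] created
% shelfsys.dig p=/pure/cru_eb
[out] ok
% shelfsys.listout p=/
[out] [grosno, pure/, wisox]

Answer: [grosno, pure/, wisox]


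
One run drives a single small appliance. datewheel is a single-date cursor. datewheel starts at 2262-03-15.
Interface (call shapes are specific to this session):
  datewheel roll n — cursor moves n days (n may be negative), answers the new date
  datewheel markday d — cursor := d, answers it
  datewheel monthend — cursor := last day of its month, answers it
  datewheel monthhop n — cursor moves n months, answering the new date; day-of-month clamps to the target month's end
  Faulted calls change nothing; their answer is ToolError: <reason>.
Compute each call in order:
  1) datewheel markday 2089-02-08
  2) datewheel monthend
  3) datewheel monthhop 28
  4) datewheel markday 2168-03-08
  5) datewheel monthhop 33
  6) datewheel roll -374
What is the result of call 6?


Answer: 2169-11-29

Derivation:
Act: datewheel markday[d→2089-02-08]
Obs: 2089-02-08
Act: datewheel monthend[]
Obs: 2089-02-28
Act: datewheel monthhop[n→28]
Obs: 2091-06-28
Act: datewheel markday[d→2168-03-08]
Obs: 2168-03-08
Act: datewheel monthhop[n→33]
Obs: 2170-12-08
Act: datewheel roll[n→-374]
Obs: 2169-11-29


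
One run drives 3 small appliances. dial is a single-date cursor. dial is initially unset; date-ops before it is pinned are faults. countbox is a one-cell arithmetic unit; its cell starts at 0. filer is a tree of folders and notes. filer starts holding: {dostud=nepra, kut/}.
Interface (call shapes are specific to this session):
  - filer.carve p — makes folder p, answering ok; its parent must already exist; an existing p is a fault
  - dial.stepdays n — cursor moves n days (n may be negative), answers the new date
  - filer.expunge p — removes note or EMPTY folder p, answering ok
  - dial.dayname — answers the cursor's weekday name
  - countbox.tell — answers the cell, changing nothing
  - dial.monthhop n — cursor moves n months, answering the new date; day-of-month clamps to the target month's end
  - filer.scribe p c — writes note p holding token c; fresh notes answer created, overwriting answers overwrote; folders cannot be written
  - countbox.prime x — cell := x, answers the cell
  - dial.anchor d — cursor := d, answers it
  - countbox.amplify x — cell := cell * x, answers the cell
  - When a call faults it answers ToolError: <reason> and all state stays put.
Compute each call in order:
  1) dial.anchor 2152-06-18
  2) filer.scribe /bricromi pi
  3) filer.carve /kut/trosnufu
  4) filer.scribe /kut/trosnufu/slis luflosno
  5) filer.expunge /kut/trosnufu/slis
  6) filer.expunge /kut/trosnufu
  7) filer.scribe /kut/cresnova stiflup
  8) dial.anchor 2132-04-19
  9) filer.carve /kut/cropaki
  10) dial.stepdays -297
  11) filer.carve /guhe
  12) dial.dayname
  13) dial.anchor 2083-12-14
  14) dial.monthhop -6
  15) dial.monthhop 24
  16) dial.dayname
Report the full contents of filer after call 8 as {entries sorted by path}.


CALL anchor[d=2152-06-18]
RET  2152-06-18
CALL scribe[p=/bricromi; c=pi]
RET  created
CALL carve[p=/kut/trosnufu]
RET  ok
CALL scribe[p=/kut/trosnufu/slis; c=luflosno]
RET  created
CALL expunge[p=/kut/trosnufu/slis]
RET  ok
CALL expunge[p=/kut/trosnufu]
RET  ok
CALL scribe[p=/kut/cresnova; c=stiflup]
RET  created
CALL anchor[d=2132-04-19]
RET  2132-04-19
CALL carve[p=/kut/cropaki]
RET  ok
CALL stepdays[n=-297]
RET  2131-06-27
CALL carve[p=/guhe]
RET  ok
CALL dayname[]
RET  Wednesday
CALL anchor[d=2083-12-14]
RET  2083-12-14
CALL monthhop[n=-6]
RET  2083-06-14
CALL monthhop[n=24]
RET  2085-06-14
CALL dayname[]
RET  Thursday

Answer: {bricromi=pi, dostud=nepra, kut/, kut/cresnova=stiflup}


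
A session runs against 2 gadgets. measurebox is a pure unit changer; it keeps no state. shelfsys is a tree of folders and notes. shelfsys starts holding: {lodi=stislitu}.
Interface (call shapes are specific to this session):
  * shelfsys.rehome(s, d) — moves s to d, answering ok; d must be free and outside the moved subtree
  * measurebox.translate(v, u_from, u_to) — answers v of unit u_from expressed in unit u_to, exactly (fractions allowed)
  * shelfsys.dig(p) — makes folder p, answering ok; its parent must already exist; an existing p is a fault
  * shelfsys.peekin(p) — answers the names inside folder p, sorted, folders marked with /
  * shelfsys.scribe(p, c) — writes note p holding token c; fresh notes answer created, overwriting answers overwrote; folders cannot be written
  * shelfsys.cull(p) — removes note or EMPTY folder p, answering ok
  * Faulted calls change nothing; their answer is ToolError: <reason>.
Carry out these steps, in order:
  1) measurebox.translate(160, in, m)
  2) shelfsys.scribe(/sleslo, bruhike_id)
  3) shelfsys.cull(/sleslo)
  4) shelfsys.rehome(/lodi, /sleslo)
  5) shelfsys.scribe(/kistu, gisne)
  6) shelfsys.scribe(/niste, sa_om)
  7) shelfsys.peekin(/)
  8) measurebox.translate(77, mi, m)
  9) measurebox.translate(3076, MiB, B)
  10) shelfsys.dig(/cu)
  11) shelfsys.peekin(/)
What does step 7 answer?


Answer: [kistu, niste, sleslo]

Derivation:
Act: measurebox.translate[v='160'; u_from='in'; u_to='m']
Obs: 508/125
Act: shelfsys.scribe[p='/sleslo'; c='bruhike_id']
Obs: created
Act: shelfsys.cull[p='/sleslo']
Obs: ok
Act: shelfsys.rehome[s='/lodi'; d='/sleslo']
Obs: ok
Act: shelfsys.scribe[p='/kistu'; c='gisne']
Obs: created
Act: shelfsys.scribe[p='/niste'; c='sa_om']
Obs: created
Act: shelfsys.peekin[p='/']
Obs: [kistu, niste, sleslo]
Act: measurebox.translate[v='77'; u_from='mi'; u_to='m']
Obs: 15489936/125
Act: measurebox.translate[v='3076'; u_from='MiB'; u_to='B']
Obs: 3225419776
Act: shelfsys.dig[p='/cu']
Obs: ok
Act: shelfsys.peekin[p='/']
Obs: [cu/, kistu, niste, sleslo]


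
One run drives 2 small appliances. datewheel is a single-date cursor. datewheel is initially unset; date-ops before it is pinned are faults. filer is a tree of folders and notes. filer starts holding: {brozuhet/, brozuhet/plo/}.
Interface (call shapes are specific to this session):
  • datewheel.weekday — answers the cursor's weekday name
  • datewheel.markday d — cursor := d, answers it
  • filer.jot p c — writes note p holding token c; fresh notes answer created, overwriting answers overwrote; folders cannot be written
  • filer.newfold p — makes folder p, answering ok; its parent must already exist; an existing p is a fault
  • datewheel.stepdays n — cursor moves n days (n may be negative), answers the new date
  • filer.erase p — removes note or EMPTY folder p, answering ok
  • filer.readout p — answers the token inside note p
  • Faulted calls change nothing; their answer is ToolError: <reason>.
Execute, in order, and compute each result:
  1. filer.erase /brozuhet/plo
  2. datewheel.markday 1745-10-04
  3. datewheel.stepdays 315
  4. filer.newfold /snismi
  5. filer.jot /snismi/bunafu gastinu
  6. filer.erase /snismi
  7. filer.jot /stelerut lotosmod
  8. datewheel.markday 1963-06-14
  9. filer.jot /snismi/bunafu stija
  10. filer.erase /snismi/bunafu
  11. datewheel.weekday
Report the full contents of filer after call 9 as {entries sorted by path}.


Answer: {brozuhet/, snismi/, snismi/bunafu=stija, stelerut=lotosmod}

Derivation:
// filer.erase(p→/brozuhet/plo) : ok
// datewheel.markday(d→1745-10-04) : 1745-10-04
// datewheel.stepdays(n→315) : 1746-08-15
// filer.newfold(p→/snismi) : ok
// filer.jot(p→/snismi/bunafu, c→gastinu) : created
// filer.erase(p→/snismi) : ToolError: not empty
// filer.jot(p→/stelerut, c→lotosmod) : created
// datewheel.markday(d→1963-06-14) : 1963-06-14
// filer.jot(p→/snismi/bunafu, c→stija) : overwrote
// filer.erase(p→/snismi/bunafu) : ok
// datewheel.weekday() : Friday


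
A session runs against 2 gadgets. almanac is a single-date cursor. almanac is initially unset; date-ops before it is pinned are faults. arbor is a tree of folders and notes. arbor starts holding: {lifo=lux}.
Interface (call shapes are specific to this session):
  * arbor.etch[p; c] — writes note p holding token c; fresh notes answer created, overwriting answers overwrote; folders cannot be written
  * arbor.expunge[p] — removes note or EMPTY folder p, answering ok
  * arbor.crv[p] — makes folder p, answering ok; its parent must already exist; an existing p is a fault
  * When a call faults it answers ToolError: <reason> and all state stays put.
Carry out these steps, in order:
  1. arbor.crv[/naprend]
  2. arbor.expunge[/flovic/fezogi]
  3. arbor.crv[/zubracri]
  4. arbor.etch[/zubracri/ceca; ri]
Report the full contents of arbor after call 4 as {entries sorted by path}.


-> crv(p→/naprend)
<- ok
-> expunge(p→/flovic/fezogi)
<- ToolError: not found
-> crv(p→/zubracri)
<- ok
-> etch(p→/zubracri/ceca, c→ri)
<- created

Answer: {lifo=lux, naprend/, zubracri/, zubracri/ceca=ri}


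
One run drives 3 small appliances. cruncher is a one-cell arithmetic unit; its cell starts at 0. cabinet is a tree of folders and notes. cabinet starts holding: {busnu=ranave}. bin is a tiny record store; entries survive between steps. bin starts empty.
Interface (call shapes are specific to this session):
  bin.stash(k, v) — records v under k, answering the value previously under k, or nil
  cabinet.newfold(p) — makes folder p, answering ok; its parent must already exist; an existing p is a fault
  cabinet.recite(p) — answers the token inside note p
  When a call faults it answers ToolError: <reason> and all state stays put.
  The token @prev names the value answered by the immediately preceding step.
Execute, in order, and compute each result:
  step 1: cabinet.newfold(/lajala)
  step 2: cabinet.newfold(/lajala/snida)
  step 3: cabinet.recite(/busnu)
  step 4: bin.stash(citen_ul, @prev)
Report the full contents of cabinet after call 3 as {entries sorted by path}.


Answer: {busnu=ranave, lajala/, lajala/snida/}

Derivation:
;; 1. cabinet.newfold(p: /lajala) => ok
;; 2. cabinet.newfold(p: /lajala/snida) => ok
;; 3. cabinet.recite(p: /busnu) => ranave
;; 4. bin.stash(k: citen_ul, v: @prev) => nil


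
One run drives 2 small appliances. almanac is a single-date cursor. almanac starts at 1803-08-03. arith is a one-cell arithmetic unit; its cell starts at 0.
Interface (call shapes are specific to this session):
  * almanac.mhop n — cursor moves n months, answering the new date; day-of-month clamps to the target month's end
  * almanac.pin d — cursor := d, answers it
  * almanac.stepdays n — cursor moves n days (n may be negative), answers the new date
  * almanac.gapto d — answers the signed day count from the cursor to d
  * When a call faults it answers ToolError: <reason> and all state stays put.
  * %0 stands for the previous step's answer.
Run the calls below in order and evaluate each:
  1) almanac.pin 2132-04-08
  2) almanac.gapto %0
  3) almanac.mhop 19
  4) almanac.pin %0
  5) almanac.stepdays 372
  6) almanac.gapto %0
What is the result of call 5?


==> almanac.pin(d→2132-04-08)
<== 2132-04-08
==> almanac.gapto(d→%0)
<== 0
==> almanac.mhop(n→19)
<== 2133-11-08
==> almanac.pin(d→%0)
<== 2133-11-08
==> almanac.stepdays(n→372)
<== 2134-11-15
==> almanac.gapto(d→%0)
<== 0

Answer: 2134-11-15
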